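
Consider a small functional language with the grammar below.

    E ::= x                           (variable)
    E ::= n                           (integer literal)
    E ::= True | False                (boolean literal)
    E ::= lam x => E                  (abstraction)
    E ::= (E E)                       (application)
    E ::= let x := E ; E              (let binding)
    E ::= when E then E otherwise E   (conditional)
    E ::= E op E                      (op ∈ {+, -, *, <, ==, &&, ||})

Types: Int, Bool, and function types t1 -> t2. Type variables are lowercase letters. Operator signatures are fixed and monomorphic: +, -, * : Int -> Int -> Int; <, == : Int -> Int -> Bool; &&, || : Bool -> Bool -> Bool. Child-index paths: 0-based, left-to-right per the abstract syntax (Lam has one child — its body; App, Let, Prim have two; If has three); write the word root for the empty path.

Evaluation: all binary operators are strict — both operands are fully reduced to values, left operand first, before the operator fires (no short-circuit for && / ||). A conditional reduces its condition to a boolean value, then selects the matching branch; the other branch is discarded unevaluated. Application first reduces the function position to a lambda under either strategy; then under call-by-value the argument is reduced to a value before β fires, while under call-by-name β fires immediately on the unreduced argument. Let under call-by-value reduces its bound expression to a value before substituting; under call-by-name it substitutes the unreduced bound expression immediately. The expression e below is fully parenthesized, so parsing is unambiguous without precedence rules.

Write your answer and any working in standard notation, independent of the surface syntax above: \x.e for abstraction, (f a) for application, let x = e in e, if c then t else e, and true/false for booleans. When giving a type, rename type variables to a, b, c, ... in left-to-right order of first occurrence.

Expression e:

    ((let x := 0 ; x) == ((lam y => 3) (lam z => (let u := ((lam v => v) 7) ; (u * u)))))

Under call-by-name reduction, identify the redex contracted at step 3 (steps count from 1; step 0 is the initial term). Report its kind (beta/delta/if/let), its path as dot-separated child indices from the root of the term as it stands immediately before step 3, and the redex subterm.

Trace:
step 0: ((let x = 0 in x) == ((\y.3) (\z.(let u = ((\v.v) 7) in (u * u)))))
step 1: [let@0] (0 == ((\y.3) (\z.(let u = ((\v.v) 7) in (u * u)))))
step 2: [beta@1] (0 == 3)
step 3: [delta@root] false

Answer: delta at root : (0 == 3)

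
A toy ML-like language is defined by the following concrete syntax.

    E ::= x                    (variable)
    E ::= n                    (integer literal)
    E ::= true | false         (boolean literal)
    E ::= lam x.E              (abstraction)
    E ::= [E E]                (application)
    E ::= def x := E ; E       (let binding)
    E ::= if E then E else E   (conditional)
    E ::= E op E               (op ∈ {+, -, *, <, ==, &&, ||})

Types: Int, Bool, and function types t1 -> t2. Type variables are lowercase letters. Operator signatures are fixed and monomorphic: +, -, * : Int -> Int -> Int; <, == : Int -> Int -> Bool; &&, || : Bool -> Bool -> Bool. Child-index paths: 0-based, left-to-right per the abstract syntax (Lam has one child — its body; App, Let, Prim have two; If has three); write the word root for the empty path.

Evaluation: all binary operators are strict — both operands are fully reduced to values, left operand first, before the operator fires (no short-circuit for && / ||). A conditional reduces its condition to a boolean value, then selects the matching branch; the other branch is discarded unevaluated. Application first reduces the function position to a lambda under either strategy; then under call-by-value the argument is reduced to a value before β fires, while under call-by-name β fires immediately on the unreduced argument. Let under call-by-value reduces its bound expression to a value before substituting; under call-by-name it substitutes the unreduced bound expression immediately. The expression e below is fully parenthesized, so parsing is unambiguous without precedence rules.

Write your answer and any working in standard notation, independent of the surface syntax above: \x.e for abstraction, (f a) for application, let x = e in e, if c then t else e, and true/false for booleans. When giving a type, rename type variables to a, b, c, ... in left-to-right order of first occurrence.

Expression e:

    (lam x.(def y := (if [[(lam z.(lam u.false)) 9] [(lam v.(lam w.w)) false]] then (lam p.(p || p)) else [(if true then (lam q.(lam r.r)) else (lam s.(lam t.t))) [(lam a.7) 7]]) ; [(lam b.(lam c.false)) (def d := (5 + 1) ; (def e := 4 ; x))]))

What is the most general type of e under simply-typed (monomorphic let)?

Working:
\u._ : c -> Bool
\z._ : b -> c -> Bool
  unify b -> c -> Bool ~ Int -> d
  unify b ~ Int
  unify c -> Bool ~ d
_ _ : c -> Bool
w : f
\w._ : f -> f
\v._ : e -> f -> f
  unify e -> f -> f ~ Bool -> g
  unify e ~ Bool
  unify f -> f ~ g
_ _ : f -> f
  unify c -> Bool ~ (f -> f) -> h
  unify c ~ f -> f
  unify Bool ~ h
_ _ : Bool
  unify Bool ~ Bool
p : i
  unify i ~ Bool
p : Bool
  unify Bool ~ Bool
\p._ : Bool -> Bool
  unify Bool ~ Bool
r : k
\r._ : k -> k
\q._ : j -> k -> k
t : m
\t._ : m -> m
\s._ : l -> m -> m
  unify j -> k -> k ~ l -> m -> m
  unify j ~ l
  unify k -> k ~ m -> m
  unify k ~ m
  unify m ~ m
\a._ : n -> Int
  unify n -> Int ~ Int -> o
  unify n ~ Int
  unify Int ~ o
_ _ : Int
  unify l -> m -> m ~ Int -> p
  unify l ~ Int
  unify m -> m ~ p
_ _ : m -> m
  unify Bool -> Bool ~ m -> m
  unify Bool ~ m
  unify Bool ~ Bool
let y : Bool -> Bool
\c._ : r -> Bool
\b._ : q -> r -> Bool
  unify Int ~ Int
  unify Int ~ Int
let d : Int
let e : Int
x : a
  unify q -> r -> Bool ~ a -> s
  unify q ~ a
  unify r -> Bool ~ s
_ _ : r -> Bool
\x._ : a -> r -> Bool

Answer: a -> b -> Bool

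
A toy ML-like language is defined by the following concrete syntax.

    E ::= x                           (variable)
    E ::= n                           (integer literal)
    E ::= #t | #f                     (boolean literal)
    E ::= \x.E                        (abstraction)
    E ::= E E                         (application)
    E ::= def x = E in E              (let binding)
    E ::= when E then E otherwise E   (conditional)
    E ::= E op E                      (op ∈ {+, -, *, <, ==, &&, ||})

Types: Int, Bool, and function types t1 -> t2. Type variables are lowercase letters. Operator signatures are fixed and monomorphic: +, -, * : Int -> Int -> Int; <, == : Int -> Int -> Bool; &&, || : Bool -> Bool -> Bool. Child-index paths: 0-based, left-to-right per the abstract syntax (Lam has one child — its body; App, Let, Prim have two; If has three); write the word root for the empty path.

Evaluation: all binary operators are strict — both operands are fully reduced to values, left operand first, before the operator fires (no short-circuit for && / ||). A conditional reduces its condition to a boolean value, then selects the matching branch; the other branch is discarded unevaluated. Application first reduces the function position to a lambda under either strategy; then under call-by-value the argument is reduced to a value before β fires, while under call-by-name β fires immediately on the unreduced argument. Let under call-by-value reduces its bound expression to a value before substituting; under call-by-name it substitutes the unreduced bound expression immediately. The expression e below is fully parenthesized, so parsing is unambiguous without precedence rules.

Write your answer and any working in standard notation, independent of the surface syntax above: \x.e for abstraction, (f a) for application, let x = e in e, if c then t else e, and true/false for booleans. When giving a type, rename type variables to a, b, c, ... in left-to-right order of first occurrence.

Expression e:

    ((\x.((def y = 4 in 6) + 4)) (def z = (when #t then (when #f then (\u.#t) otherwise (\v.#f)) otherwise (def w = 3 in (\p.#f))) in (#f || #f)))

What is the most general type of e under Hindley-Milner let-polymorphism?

Working:
let y : Int
  unify Int ~ Int
  unify Int ~ Int
\x._ : a -> Int
  unify Bool ~ Bool
  unify Bool ~ Bool
\u._ : b -> Bool
\v._ : c -> Bool
  unify b -> Bool ~ c -> Bool
  unify b ~ c
  unify Bool ~ Bool
let w : Int
\p._ : d -> Bool
  unify c -> Bool ~ d -> Bool
  unify c ~ d
  unify Bool ~ Bool
let z : forall. d -> Bool
  unify Bool ~ Bool
  unify Bool ~ Bool
  unify a -> Int ~ Bool -> e
  unify a ~ Bool
  unify Int ~ e
_ _ : Int

Answer: Int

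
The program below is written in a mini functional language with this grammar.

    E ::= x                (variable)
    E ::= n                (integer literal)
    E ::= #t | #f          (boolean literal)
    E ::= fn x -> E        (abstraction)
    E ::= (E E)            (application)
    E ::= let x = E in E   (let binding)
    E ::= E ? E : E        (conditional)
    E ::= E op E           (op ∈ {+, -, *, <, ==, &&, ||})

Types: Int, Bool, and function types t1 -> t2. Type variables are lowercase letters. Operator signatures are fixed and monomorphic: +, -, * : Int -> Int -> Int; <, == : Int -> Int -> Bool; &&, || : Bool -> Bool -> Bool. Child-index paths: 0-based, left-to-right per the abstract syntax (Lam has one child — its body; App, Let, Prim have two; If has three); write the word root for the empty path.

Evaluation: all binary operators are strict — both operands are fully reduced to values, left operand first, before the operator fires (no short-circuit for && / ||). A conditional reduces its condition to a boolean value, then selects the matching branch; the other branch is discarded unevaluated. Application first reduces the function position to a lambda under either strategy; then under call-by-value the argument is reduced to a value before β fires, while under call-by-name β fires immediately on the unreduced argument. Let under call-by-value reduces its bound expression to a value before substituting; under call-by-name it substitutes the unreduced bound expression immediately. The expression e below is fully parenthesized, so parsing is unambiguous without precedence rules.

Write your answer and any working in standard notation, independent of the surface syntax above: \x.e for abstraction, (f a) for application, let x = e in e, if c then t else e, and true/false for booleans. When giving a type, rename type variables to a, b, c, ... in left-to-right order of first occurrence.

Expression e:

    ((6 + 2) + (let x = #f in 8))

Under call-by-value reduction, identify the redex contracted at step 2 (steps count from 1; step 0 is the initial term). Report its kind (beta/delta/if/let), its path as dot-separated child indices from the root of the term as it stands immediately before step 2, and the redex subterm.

Answer: let at 1 : (let x = false in 8)

Derivation:
step 0: ((6 + 2) + (let x = false in 8))
step 1: [delta@0] (8 + (let x = false in 8))
step 2: [let@1] (8 + 8)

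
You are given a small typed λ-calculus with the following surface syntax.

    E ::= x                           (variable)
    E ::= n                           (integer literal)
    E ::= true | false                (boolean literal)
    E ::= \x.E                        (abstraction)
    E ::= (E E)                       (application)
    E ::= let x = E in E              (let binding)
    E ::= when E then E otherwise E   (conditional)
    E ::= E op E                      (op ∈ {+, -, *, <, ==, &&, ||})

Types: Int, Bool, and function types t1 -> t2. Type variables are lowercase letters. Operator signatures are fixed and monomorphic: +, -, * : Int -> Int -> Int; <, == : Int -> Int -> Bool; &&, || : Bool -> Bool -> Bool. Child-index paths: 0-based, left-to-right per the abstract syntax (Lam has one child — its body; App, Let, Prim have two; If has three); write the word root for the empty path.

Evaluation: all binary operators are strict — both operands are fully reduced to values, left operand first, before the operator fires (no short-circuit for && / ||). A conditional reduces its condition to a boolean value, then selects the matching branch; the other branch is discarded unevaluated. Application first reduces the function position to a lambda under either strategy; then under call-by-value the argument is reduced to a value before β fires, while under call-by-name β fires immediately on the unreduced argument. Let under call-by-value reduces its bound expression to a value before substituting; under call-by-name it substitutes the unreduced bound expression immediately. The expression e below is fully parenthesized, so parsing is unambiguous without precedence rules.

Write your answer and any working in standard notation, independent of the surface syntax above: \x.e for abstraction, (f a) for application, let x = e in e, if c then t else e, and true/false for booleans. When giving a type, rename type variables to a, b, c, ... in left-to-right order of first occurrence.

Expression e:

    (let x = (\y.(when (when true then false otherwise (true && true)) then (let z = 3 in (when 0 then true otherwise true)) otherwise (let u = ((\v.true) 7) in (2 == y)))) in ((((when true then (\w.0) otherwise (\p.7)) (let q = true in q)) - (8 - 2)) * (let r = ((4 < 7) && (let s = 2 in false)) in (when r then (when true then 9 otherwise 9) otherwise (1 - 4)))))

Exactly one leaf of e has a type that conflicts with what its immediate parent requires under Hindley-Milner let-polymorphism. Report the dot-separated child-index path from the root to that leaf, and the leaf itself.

Working:
  unify Bool ~ Bool
  unify Bool ~ Bool
  unify Bool ~ Bool
  unify Bool ~ Bool
  unify Bool ~ Bool
let z : Int
  unify Int ~ Bool
  FAIL: mismatch Int ~ Bool

Answer: 0.0.1.1.0 : 0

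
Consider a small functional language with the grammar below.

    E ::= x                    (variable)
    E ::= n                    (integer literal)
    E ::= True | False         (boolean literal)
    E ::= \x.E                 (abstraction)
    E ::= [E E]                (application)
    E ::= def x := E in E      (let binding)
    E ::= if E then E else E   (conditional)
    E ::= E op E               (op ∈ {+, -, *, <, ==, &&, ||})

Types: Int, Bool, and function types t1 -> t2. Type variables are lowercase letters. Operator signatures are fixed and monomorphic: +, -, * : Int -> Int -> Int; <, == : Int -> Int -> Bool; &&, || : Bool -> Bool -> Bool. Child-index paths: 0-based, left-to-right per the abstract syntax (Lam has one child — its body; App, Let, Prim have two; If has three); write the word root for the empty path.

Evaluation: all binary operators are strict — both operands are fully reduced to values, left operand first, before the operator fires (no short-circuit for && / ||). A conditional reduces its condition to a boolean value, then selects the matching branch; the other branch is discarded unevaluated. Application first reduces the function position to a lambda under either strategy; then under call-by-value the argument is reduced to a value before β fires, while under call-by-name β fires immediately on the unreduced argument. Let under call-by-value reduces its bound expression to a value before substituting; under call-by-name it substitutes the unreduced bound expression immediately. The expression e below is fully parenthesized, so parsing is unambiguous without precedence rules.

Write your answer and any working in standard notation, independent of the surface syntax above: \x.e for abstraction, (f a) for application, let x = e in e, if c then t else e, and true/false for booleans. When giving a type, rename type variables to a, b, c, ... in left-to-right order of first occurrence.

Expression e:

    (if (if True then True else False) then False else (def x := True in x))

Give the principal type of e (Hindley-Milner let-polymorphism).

Answer: Bool

Working:
  unify Bool ~ Bool
  unify Bool ~ Bool
  unify Bool ~ Bool
let x : Bool
x : Bool
  unify Bool ~ Bool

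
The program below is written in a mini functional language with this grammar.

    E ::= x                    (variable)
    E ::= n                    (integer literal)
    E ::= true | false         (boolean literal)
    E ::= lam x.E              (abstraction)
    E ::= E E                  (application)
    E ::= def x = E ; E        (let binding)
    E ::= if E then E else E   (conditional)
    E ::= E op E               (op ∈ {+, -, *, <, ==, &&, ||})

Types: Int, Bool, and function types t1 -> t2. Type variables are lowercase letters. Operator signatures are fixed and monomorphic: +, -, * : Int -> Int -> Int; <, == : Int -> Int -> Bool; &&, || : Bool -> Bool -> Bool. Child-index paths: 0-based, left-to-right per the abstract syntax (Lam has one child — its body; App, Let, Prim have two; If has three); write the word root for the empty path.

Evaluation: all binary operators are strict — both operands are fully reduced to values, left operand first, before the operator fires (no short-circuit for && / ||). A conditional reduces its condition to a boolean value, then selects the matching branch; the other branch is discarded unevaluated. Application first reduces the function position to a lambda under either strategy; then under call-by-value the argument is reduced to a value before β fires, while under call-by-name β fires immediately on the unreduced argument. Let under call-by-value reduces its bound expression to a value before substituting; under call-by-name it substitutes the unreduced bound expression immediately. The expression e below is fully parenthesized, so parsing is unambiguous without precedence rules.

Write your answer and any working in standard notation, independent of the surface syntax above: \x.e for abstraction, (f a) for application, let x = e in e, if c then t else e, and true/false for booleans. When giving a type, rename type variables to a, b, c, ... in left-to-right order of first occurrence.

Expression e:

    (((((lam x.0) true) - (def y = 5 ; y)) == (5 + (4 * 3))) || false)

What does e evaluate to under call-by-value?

Answer: false

Working:
step 0: (((((\x.0) true) - (let y = 5 in y)) == (5 + (4 * 3))) || false)
step 1: [beta@0.0.0] (((0 - (let y = 5 in y)) == (5 + (4 * 3))) || false)
step 2: [let@0.0.1] (((0 - 5) == (5 + (4 * 3))) || false)
step 3: [delta@0.0] ((-5 == (5 + (4 * 3))) || false)
step 4: [delta@0.1.1] ((-5 == (5 + 12)) || false)
step 5: [delta@0.1] ((-5 == 17) || false)
step 6: [delta@0] (false || false)
step 7: [delta@root] false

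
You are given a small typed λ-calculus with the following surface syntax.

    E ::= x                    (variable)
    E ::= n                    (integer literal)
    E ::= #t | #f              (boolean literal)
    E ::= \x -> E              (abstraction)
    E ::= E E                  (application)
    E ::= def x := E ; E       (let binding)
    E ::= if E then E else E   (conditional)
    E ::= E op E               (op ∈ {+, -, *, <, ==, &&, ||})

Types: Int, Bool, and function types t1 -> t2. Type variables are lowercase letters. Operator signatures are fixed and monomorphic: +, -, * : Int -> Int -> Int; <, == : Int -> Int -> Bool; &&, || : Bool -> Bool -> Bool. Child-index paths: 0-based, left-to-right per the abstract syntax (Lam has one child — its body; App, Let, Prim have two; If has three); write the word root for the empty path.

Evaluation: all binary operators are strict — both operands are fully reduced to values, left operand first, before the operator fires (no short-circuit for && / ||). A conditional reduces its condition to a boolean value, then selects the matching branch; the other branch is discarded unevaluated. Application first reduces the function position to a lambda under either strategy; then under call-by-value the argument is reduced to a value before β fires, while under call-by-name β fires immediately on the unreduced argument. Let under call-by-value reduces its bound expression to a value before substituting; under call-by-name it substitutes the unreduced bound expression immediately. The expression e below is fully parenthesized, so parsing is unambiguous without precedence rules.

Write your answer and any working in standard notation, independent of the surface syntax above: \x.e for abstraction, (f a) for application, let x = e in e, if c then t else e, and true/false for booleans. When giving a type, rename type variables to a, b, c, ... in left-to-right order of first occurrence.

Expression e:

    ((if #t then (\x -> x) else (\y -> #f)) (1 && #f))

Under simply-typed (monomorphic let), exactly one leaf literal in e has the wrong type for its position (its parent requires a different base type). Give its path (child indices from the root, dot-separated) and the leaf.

Trace:
  unify Bool ~ Bool
x : a
\x._ : a -> a
\y._ : b -> Bool
  unify a -> a ~ b -> Bool
  unify a ~ b
  unify b ~ Bool
  unify Int ~ Bool
  FAIL: mismatch Int ~ Bool

Answer: 1.0 : 1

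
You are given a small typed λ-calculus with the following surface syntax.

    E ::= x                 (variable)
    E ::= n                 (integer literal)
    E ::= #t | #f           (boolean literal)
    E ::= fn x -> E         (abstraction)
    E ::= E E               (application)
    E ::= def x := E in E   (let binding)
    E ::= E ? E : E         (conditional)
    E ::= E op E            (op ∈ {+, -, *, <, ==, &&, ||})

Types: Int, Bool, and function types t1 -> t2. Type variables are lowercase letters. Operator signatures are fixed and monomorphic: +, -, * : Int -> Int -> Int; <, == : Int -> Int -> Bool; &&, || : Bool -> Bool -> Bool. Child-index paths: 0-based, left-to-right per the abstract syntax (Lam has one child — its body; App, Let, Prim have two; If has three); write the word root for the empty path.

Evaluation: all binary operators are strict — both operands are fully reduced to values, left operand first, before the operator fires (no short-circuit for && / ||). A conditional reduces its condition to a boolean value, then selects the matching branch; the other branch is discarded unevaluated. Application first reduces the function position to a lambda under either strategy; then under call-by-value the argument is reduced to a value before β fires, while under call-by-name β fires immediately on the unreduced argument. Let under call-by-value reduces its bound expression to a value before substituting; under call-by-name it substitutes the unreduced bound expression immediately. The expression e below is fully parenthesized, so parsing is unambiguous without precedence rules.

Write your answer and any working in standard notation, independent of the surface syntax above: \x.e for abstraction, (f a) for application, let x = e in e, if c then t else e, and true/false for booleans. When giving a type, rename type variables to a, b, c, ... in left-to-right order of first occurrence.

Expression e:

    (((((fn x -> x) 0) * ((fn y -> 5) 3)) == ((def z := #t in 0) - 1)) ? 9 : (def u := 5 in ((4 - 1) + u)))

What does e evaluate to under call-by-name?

Derivation:
step 0: (if ((((\x.x) 0) * ((\y.5) 3)) == ((let z = true in 0) - 1)) then 9 else (let u = 5 in ((4 - 1) + u)))
step 1: [beta@0.0.0] (if ((0 * ((\y.5) 3)) == ((let z = true in 0) - 1)) then 9 else (let u = 5 in ((4 - 1) + u)))
step 2: [beta@0.0.1] (if ((0 * 5) == ((let z = true in 0) - 1)) then 9 else (let u = 5 in ((4 - 1) + u)))
step 3: [delta@0.0] (if (0 == ((let z = true in 0) - 1)) then 9 else (let u = 5 in ((4 - 1) + u)))
step 4: [let@0.1.0] (if (0 == (0 - 1)) then 9 else (let u = 5 in ((4 - 1) + u)))
step 5: [delta@0.1] (if (0 == -1) then 9 else (let u = 5 in ((4 - 1) + u)))
step 6: [delta@0] (if false then 9 else (let u = 5 in ((4 - 1) + u)))
step 7: [if@root] (let u = 5 in ((4 - 1) + u))
step 8: [let@root] ((4 - 1) + 5)
step 9: [delta@0] (3 + 5)
step 10: [delta@root] 8

Answer: 8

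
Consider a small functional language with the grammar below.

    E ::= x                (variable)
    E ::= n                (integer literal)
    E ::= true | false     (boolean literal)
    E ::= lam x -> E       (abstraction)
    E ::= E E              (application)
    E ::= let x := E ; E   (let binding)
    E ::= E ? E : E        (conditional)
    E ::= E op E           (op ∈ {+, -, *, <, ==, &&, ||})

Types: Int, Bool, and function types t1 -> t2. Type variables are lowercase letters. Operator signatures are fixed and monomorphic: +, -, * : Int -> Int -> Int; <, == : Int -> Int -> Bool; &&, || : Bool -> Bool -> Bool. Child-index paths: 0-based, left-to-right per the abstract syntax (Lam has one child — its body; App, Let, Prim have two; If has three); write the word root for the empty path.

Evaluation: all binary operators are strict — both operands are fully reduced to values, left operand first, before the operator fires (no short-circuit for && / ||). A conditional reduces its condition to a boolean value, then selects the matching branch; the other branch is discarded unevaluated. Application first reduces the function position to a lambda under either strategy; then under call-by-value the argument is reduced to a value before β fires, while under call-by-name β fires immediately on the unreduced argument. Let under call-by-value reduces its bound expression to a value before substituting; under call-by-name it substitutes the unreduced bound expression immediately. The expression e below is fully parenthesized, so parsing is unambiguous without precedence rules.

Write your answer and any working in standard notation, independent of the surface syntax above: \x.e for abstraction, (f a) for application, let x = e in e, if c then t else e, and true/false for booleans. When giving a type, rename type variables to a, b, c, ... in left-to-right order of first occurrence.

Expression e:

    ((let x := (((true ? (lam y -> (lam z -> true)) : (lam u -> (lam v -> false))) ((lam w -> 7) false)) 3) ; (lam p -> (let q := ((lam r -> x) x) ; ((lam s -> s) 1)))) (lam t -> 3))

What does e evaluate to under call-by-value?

Answer: 1

Trace:
step 0: ((let x = (((if true then (\y.(\z.true)) else (\u.(\v.false))) ((\w.7) false)) 3) in (\p.(let q = ((\r.x) x) in ((\s.s) 1)))) (\t.3))
step 1: [if@0.0.0.0] ((let x = (((\y.(\z.true)) ((\w.7) false)) 3) in (\p.(let q = ((\r.x) x) in ((\s.s) 1)))) (\t.3))
step 2: [beta@0.0.0.1] ((let x = (((\y.(\z.true)) 7) 3) in (\p.(let q = ((\r.x) x) in ((\s.s) 1)))) (\t.3))
step 3: [beta@0.0.0] ((let x = ((\z.true) 3) in (\p.(let q = ((\r.x) x) in ((\s.s) 1)))) (\t.3))
step 4: [beta@0.0] ((let x = true in (\p.(let q = ((\r.x) x) in ((\s.s) 1)))) (\t.3))
step 5: [let@0] ((\p.(let q = ((\r.true) true) in ((\s.s) 1))) (\t.3))
step 6: [beta@root] (let q = ((\r.true) true) in ((\s.s) 1))
step 7: [beta@0] (let q = true in ((\s.s) 1))
step 8: [let@root] ((\s.s) 1)
step 9: [beta@root] 1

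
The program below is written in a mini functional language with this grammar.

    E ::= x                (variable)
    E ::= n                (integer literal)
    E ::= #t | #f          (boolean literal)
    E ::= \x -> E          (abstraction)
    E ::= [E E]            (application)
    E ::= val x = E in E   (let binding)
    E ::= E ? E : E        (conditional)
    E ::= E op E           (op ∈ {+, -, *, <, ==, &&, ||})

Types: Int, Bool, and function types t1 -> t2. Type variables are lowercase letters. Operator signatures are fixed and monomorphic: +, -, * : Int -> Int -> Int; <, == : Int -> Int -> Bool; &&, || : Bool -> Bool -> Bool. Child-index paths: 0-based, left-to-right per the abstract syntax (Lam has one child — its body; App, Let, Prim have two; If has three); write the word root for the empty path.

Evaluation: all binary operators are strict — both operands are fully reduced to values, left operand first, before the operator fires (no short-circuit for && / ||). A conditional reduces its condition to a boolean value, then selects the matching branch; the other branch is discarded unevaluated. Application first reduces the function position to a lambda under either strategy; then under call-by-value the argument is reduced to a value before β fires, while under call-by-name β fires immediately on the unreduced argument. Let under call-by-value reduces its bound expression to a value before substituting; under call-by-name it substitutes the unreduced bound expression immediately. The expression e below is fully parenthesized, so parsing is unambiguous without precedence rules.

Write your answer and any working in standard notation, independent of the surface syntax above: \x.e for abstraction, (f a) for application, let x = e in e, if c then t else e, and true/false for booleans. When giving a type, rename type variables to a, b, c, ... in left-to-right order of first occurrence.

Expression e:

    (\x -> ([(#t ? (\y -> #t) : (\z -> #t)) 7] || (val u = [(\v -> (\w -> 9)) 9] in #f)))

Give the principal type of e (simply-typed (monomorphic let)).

Trace:
  unify Bool ~ Bool
\y._ : b -> Bool
\z._ : c -> Bool
  unify b -> Bool ~ c -> Bool
  unify b ~ c
  unify Bool ~ Bool
  unify c -> Bool ~ Int -> d
  unify c ~ Int
  unify Bool ~ d
_ _ : Bool
  unify Bool ~ Bool
\w._ : f -> Int
\v._ : e -> f -> Int
  unify e -> f -> Int ~ Int -> g
  unify e ~ Int
  unify f -> Int ~ g
_ _ : f -> Int
let u : f -> Int
  unify Bool ~ Bool
\x._ : a -> Bool

Answer: a -> Bool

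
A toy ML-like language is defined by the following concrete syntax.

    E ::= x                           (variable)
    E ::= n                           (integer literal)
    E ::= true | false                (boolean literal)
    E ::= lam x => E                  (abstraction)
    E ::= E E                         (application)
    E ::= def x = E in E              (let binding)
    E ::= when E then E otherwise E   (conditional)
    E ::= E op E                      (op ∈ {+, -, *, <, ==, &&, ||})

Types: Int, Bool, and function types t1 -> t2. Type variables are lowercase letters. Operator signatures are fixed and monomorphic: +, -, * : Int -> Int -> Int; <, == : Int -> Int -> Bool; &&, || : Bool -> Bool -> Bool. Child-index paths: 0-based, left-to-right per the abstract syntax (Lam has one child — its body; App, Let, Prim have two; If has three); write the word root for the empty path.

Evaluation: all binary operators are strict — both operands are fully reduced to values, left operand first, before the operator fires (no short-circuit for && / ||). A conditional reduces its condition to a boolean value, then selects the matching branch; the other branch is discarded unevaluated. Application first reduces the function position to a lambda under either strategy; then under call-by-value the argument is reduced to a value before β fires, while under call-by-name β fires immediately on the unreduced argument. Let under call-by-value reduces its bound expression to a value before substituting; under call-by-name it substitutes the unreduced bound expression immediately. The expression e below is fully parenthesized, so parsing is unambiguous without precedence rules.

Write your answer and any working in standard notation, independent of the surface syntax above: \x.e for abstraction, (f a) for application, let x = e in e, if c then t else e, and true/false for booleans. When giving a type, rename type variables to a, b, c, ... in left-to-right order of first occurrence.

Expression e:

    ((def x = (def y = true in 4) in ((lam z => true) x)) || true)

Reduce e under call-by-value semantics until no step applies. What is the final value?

Derivation:
step 0: ((let x = (let y = true in 4) in ((\z.true) x)) || true)
step 1: [let@0.0] ((let x = 4 in ((\z.true) x)) || true)
step 2: [let@0] (((\z.true) 4) || true)
step 3: [beta@0] (true || true)
step 4: [delta@root] true

Answer: true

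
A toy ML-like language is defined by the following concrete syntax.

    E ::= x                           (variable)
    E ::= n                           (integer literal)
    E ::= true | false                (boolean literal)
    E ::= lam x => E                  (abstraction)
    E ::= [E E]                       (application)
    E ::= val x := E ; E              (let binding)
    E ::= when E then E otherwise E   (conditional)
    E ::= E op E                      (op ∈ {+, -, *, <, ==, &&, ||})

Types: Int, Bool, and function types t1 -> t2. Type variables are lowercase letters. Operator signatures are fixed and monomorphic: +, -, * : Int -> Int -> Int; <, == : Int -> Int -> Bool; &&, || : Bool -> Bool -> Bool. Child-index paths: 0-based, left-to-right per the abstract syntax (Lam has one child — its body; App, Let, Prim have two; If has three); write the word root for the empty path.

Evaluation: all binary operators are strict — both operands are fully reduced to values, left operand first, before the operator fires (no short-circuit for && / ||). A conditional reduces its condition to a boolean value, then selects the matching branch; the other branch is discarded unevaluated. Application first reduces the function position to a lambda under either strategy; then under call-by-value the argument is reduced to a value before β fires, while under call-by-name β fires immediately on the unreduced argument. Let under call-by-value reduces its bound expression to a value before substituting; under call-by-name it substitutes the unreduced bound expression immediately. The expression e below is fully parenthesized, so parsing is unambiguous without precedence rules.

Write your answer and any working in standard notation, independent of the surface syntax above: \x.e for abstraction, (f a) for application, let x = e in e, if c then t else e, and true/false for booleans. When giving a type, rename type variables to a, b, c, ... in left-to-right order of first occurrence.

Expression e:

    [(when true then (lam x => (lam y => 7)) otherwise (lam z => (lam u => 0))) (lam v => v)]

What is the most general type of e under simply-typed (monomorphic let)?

Working:
  unify Bool ~ Bool
\y._ : b -> Int
\x._ : a -> b -> Int
\u._ : d -> Int
\z._ : c -> d -> Int
  unify a -> b -> Int ~ c -> d -> Int
  unify a ~ c
  unify b -> Int ~ d -> Int
  unify b ~ d
  unify Int ~ Int
v : e
\v._ : e -> e
  unify c -> d -> Int ~ (e -> e) -> f
  unify c ~ e -> e
  unify d -> Int ~ f
_ _ : d -> Int

Answer: a -> Int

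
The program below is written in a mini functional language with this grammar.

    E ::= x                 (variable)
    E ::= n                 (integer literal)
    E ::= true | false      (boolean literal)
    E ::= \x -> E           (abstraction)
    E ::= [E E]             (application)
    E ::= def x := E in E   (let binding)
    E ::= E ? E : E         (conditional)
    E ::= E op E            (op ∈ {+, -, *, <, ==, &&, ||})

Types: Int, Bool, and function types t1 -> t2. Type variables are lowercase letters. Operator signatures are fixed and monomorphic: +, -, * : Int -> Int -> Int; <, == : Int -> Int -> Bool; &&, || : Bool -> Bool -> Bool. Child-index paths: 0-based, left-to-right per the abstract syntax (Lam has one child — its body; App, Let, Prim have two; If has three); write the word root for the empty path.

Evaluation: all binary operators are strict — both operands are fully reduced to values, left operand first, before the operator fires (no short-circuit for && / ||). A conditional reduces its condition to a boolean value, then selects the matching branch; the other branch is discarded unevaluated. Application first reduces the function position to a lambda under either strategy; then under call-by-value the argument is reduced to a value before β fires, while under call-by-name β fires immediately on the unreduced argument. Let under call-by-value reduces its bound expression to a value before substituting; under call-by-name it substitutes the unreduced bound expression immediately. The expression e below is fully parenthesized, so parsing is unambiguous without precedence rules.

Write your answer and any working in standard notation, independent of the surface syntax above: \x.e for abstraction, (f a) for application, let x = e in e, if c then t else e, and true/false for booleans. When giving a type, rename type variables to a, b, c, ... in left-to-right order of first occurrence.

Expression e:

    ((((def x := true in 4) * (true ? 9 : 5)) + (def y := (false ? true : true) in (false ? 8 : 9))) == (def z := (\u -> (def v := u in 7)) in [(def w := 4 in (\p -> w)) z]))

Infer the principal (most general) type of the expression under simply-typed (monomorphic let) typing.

Trace:
let x : Bool
  unify Int ~ Int
  unify Bool ~ Bool
  unify Int ~ Int
  unify Int ~ Int
  unify Int ~ Int
  unify Bool ~ Bool
  unify Bool ~ Bool
let y : Bool
  unify Bool ~ Bool
  unify Int ~ Int
  unify Int ~ Int
  unify Int ~ Int
u : a
let v : a
\u._ : a -> Int
let z : a -> Int
let w : Int
w : Int
\p._ : b -> Int
z : a -> Int
  unify b -> Int ~ (a -> Int) -> c
  unify b ~ a -> Int
  unify Int ~ c
_ _ : Int
  unify Int ~ Int

Answer: Bool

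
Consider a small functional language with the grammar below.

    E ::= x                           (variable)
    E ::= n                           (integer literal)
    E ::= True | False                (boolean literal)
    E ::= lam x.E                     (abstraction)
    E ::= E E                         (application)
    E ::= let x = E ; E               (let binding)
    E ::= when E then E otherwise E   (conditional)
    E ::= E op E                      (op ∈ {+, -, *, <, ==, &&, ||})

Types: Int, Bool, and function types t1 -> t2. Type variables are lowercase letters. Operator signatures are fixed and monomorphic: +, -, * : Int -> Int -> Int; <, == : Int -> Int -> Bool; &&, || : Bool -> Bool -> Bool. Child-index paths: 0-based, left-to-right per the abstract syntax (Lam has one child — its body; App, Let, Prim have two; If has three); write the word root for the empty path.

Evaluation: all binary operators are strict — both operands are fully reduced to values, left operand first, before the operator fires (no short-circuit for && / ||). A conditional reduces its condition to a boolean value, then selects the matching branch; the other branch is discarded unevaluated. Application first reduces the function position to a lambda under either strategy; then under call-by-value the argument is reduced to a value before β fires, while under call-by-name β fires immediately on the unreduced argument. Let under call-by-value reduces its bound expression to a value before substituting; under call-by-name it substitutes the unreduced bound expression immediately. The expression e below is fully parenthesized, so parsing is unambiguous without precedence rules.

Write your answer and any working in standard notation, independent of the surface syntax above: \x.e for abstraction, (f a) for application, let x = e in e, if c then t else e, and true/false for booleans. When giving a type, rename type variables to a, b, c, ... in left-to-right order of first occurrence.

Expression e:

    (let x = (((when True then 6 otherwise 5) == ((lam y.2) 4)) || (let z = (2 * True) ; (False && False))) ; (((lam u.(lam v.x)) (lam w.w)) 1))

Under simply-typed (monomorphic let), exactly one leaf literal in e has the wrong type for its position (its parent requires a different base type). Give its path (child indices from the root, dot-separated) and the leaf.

Answer: 0.1.0.1 : true

Trace:
  unify Bool ~ Bool
  unify Int ~ Int
  unify Int ~ Int
\y._ : a -> Int
  unify a -> Int ~ Int -> b
  unify a ~ Int
  unify Int ~ b
_ _ : Int
  unify Int ~ Int
  unify Bool ~ Bool
  unify Int ~ Int
  unify Bool ~ Int
  FAIL: mismatch Bool ~ Int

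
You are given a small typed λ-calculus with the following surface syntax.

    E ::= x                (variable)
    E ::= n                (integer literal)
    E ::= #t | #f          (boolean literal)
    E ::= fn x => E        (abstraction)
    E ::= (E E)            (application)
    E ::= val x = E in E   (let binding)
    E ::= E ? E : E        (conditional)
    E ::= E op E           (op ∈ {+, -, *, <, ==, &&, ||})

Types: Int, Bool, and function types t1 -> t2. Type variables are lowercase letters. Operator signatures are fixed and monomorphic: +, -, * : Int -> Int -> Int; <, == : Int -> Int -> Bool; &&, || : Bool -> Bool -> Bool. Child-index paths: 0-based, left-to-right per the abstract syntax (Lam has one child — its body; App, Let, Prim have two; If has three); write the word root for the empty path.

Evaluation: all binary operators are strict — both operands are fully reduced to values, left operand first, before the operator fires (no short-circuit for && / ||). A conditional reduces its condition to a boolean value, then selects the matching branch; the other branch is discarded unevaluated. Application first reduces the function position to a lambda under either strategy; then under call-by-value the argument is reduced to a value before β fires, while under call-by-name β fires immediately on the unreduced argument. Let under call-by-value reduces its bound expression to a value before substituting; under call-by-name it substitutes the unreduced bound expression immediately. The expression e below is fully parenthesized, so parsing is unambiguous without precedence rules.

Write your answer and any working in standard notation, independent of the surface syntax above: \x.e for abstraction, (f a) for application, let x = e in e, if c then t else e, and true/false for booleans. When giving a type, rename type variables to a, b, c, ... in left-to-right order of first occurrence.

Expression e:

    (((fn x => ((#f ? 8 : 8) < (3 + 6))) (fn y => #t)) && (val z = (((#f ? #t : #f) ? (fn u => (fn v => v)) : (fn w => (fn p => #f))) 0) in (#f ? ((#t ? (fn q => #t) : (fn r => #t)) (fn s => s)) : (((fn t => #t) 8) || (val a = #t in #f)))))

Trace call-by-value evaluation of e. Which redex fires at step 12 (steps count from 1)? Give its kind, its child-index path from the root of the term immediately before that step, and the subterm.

Derivation:
step 0: (((\x.((if false then 8 else 8) < (3 + 6))) (\y.true)) && (let z = ((if (if false then true else false) then (\u.(\v.v)) else (\w.(\p.false))) 0) in (if false then ((if true then (\q.true) else (\r.true)) (\s.s)) else (((\t.true) 8) || (let a = true in false)))))
step 1: [beta@0] (((if false then 8 else 8) < (3 + 6)) && (let z = ((if (if false then true else false) then (\u.(\v.v)) else (\w.(\p.false))) 0) in (if false then ((if true then (\q.true) else (\r.true)) (\s.s)) else (((\t.true) 8) || (let a = true in false)))))
step 2: [if@0.0] ((8 < (3 + 6)) && (let z = ((if (if false then true else false) then (\u.(\v.v)) else (\w.(\p.false))) 0) in (if false then ((if true then (\q.true) else (\r.true)) (\s.s)) else (((\t.true) 8) || (let a = true in false)))))
step 3: [delta@0.1] ((8 < 9) && (let z = ((if (if false then true else false) then (\u.(\v.v)) else (\w.(\p.false))) 0) in (if false then ((if true then (\q.true) else (\r.true)) (\s.s)) else (((\t.true) 8) || (let a = true in false)))))
step 4: [delta@0] (true && (let z = ((if (if false then true else false) then (\u.(\v.v)) else (\w.(\p.false))) 0) in (if false then ((if true then (\q.true) else (\r.true)) (\s.s)) else (((\t.true) 8) || (let a = true in false)))))
step 5: [if@1.0.0.0] (true && (let z = ((if false then (\u.(\v.v)) else (\w.(\p.false))) 0) in (if false then ((if true then (\q.true) else (\r.true)) (\s.s)) else (((\t.true) 8) || (let a = true in false)))))
step 6: [if@1.0.0] (true && (let z = ((\w.(\p.false)) 0) in (if false then ((if true then (\q.true) else (\r.true)) (\s.s)) else (((\t.true) 8) || (let a = true in false)))))
step 7: [beta@1.0] (true && (let z = (\p.false) in (if false then ((if true then (\q.true) else (\r.true)) (\s.s)) else (((\t.true) 8) || (let a = true in false)))))
step 8: [let@1] (true && (if false then ((if true then (\q.true) else (\r.true)) (\s.s)) else (((\t.true) 8) || (let a = true in false))))
step 9: [if@1] (true && (((\t.true) 8) || (let a = true in false)))
step 10: [beta@1.0] (true && (true || (let a = true in false)))
step 11: [let@1.1] (true && (true || false))
step 12: [delta@1] (true && true)

Answer: delta at 1 : (true || false)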